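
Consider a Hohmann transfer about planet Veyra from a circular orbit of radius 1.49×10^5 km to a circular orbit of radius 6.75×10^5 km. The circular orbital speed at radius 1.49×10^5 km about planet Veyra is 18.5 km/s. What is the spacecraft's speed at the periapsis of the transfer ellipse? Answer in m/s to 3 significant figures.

v = 23700 m/s

From the circular-orbit relation v² = μ/r at r = 1.49×10^5 km: μ = v²r = (18.5)² × 1.49×10^5 = 5.09952×10^7 km³/s².
The Hohmann ellipse has a_t = (r₁ + r₂)/2 = 4.120×10^5 km.
The periapsis of the transfer ellipse is at r = 1.490×10^5 km.
From the vis-viva equation, v = √[μ(2/r − 1/a_t)] = 23.68 km/s.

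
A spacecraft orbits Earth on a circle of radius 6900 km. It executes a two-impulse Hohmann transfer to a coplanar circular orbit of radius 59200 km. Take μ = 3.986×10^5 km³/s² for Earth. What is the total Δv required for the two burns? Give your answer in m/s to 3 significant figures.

Semi-major axis of the transfer orbit: a_t = (6900 + 59200)/2 = 33050 km.
Circular speed at r₁: v₁ = √(μ/r₁) = √(3.986×10^5/6900) = 7.60053 km/s.
On the transfer ellipse at r₁, v² = μ(2/r − 1/a) gives v_p = √[μ(2/r₁ − 1/a_t)] = 10.1723 km/s.
First burn Δv₁ = |v_p − v₁| = 2.572 km/s.
At r₂, v₂ = √(μ/r₂) = 2.595 km/s.
Transfer-orbit speed at r₂: v_a = √[μ(2/r₂ − 1/a_t)] = 1.186 km/s.
Second burn Δv₂ = |v₂ − v_a| = 1.409 km/s.
Total Δv = Δv₁ + Δv₂ = 3.981 km/s.

Δv = 3980 m/s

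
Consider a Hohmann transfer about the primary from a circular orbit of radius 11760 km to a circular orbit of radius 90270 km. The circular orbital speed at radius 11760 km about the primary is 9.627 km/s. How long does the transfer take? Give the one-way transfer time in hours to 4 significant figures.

From the circular-orbit relation v² = μ/r at r = 11760 km: μ = v²r = (9.627)² × 11760 = 1.08991×10^6 km³/s².
The Hohmann ellipse has a_t = (r₁ + r₂)/2 = 51015 km.
Half the transfer-orbit period gives t = π√(a_t³/μ) = 34674 s.
Converting: 34674 s ÷ 3600 s/hour = 9.632 hours.

t = 9.632 hours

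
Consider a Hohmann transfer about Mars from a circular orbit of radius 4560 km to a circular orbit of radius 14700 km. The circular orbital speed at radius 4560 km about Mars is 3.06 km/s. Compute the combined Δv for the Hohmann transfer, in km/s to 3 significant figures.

From the circular-orbit relation v² = μ/r at r = 4560 km: μ = v²r = (3.06)² × 4560 = 42698.0 km³/s².
Semi-major axis of the transfer orbit: a_t = (4560 + 14700)/2 = 9630 km.
Circular speed at r₁: v₁ = √(μ/r₁) = √(42698.0/4560) = 3.0600 km/s.
On the transfer ellipse at r₁, vis-viva gives v_p = √[μ(2/r₁ − 1/a_t)] = 3.7807 km/s.
First burn Δv₁ = |v_p − v₁| = 0.7207 km/s.
At r₂, v₂ = √(μ/r₂) = 1.7043 km/s.
Transfer-orbit speed at r₂: v_a = √[μ(2/r₂ − 1/a_t)] = 1.1728 km/s.
Second burn Δv₂ = |v₂ − v_a| = 0.5315 km/s.
Δv = Δv₁ + Δv₂ = 0.7207 + 0.5315 = 1.252 km/s.

Δv = 1.25 km/s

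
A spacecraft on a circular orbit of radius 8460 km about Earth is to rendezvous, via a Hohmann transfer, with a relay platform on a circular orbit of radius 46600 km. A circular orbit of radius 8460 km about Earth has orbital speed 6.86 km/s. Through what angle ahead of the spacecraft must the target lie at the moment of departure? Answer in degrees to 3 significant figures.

φ = 98.3°

From the circular-orbit relation v² = μ/r at r = 8460 km: μ = v²r = (6.86)² × 8460 = 3.98124×10^5 km³/s².
Transfer-ellipse semi-major axis a_t = (r₁ + r₂)/2 = (8460 + 46600)/2 = 27530 km.
The half-period of the transfer ellipse is t = π√(a_t³/μ) = 22743 s.
The target's mean motion on its circular orbit is ω₂ = √(μ/r₂³) = 6.2724×10^-5 rad/s.
Angle swept by the target during transfer: ω₂·t = 1.4265 rad = 81.73°.
The spacecraft traverses 180° on the transfer ellipse, so the target must lead by 180° − 81.73° = 98.3°.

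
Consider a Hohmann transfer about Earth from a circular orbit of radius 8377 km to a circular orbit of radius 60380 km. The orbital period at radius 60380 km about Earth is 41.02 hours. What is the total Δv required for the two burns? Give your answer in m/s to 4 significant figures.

From Kepler's third law T² = 4π²r³/μ at r = 60380 km, T = 41.02 hours = 41.02 × 3600 s = 1.47672×10^5 s: μ = 4π²r³/T² = 3.98513×10^5 km³/s².
Transfer-ellipse semi-major axis a_t = (r₁ + r₂)/2 = (8377 + 60380)/2 = 34378.5 km.
Circular speed at r₁: v₁ = √(μ/r₁) = √(3.98513×10^5/8377) = 6.8973 km/s.
Transfer-orbit speed at r₁ (vis-viva equation): v_p = √[μ(2/r₁ − 1/a_t)] = 9.1407 km/s.
First burn Δv₁ = |v_p − v₁| = 2.243 km/s.
At r₂, v₂ = √(μ/r₂) = 2.569 km/s.
Transfer-orbit speed at r₂: v_a = √[μ(2/r₂ − 1/a_t)] = 1.268 km/s.
Second burn Δv₂ = |v₂ − v_a| = 1.301 km/s.
Total Δv = Δv₁ + Δv₂ = 3.544 km/s.

Δv = 3544 m/s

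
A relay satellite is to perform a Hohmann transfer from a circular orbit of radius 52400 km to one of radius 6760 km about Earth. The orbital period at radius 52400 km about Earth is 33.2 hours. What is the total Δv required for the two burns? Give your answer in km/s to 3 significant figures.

Δv = 3.98 km/s

From Kepler's third law T² = 4π²r³/μ at r = 52400 km, T = 33.2 hours = 33.2 × 3600 s = 1.1952×10^5 s: μ = 4π²r³/T² = 3.97624×10^5 km³/s².
Transfer-ellipse semi-major axis a_t = (r₁ + r₂)/2 = (52400 + 6760)/2 = 29580 km.
Circular speed at r₁: v₁ = √(μ/r₁) = √(3.97624×10^5/52400) = 2.755 km/s.
On the transfer ellipse at r₁, vis-viva equation gives v_a = √[μ(2/r₁ − 1/a_t)] = 1.317 km/s.
First burn Δv₁ = |v_a − v₁| = 1.438 km/s.
At r₂, v₂ = √(μ/r₂) = 7.66943 km/s.
Transfer-orbit speed at r₂: v_p = √[μ(2/r₂ − 1/a_t)] = 10.2077 km/s.
Second burn Δv₂ = |v₂ − v_p| = 2.538 km/s.
Δv = Δv₁ + Δv₂ = 1.438 + 2.538 = 3.976 km/s.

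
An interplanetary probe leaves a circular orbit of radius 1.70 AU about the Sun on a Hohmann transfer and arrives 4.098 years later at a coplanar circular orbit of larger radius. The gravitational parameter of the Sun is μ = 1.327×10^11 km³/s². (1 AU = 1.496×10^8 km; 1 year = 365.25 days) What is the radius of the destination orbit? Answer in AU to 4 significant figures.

r₂ = 6.430 AU

In km: r₁ = 1.70 × 1.496×10^8 = 2.5432×10^8 km.
Transfer time t = 4.098 years × 365.25 × 86400 s = 1.293230448×10^8 s, and t = π√(a_t³/μ).
So a_t = (μ t²/π²)^(1/3) = (1.327×10^11 × (1.293230448×10^8)² / π²)^(1/3) = 6.0810×10^8 km.
Since a_t = (r₁ + r₂)/2, r₂ = 2a_t − r₁ = 2×6.0810×10^8 − 2.5432×10^8 = 9.6188×10^8 km.
In AU: r₂ = 9.6188×10^8 / 1.496×10^8 = 6.430 AU.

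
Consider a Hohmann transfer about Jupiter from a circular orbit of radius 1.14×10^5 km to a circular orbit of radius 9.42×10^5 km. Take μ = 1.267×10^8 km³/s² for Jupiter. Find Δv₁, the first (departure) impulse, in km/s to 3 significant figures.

Semi-major axis of the transfer orbit: a_t = (1.140×10^5 + 9.420×10^5)/2 = 5.280×10^5 km.
On the circular orbit at r = 1.140×10^5 km, v_c = √(μ/r) = 33.34 km/s.
Vis-viva on the transfer ellipse at r = 1.140×10^5 km gives v_t = √[μ(2/r − 1/a_t)] = 44.53 km/s.
Δv₁ = |v_t − v_c| = |44.53 − 33.34| = 11.19 km/s.

Δv₁ = 11.2 km/s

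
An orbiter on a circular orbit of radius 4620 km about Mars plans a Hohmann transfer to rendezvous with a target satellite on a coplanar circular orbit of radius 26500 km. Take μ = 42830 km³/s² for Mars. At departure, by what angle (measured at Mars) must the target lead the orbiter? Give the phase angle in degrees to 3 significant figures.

Semi-major axis of the transfer orbit: a_t = (4620 + 26500)/2 = 15560 km.
The half-period of the transfer ellipse is t = π√(a_t³/μ) = 29464 s.
Target angular speed ω₂ = √(μ/r₂³) = 4.7974×10^-5 rad/s.
Angle swept by the target during transfer: ω₂·t = 1.4135 rad = 80.99°.
The orbiter traverses 180° on the transfer ellipse, so the target must lead by 180° − 80.99° = 99.0°.

φ = 99.0°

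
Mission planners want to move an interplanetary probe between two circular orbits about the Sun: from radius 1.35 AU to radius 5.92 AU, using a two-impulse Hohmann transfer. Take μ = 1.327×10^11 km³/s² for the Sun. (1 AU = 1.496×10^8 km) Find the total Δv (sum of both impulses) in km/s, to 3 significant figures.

In km: r₁ = 1.35 × 1.496×10^8 = 2.0196×10^8 km; r₂ = 5.92 × 1.496×10^8 = 8.85632×10^8 km.
The Hohmann ellipse has a_t = (r₁ + r₂)/2 = 5.43796×10^8 km.
At r₁ the circular-orbit speed is v₁ = √(μ/r₁) = 25.633 km/s.
Transfer-orbit speed at r₁ (vis-viva equation): v_p = √[μ(2/r₁ − 1/a_t)] = 32.712 km/s.
First burn Δv₁ = |v_p − v₁| = 7.079 km/s.
At r₂, v₂ = √(μ/r₂) = 12.241 km/s.
Transfer-orbit speed at r₂: v_a = √[μ(2/r₂ − 1/a_t)] = 7.4597 km/s.
Second burn Δv₂ = |v₂ − v_a| = 4.781 km/s.
Δv = Δv₁ + Δv₂ = 7.079 + 4.781 = 11.86 km/s.

Δv = 11.9 km/s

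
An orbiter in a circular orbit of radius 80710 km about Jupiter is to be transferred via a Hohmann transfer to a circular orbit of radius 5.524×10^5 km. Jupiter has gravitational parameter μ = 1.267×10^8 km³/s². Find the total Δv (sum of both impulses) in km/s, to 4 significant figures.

Semi-major axis of the transfer orbit: a_t = (80710 + 5.524×10^5)/2 = 3.16555×10^5 km.
At r₁ the circular-orbit speed is v₁ = √(μ/r₁) = 39.62 km/s.
Transfer-orbit speed at r₁ (vis-viva): v_p = √[μ(2/r₁ − 1/a_t)] = 52.34 km/s.
First burn Δv₁ = |v_p − v₁| = 12.72 km/s.
Circular speed at r₂: v₂ = √(μ/r₂) = 15.145 km/s.
Transfer-orbit speed at r₂: v_a = √[μ(2/r₂ − 1/a_t)] = 7.6472 km/s.
Second burn Δv₂ = |v₂ − v_a| = 7.498 km/s.
Δv = Δv₁ + Δv₂ = 12.72 + 7.498 = 20.22 km/s.

Δv = 20.22 km/s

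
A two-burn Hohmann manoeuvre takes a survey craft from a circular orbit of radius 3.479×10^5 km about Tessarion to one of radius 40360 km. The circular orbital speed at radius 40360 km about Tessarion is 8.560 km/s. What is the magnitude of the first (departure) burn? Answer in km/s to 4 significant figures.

From the circular-orbit relation v² = μ/r at r = 40360 km: μ = v²r = (8.560)² × 40360 = 2.95732×10^6 km³/s².
The Hohmann ellipse has a_t = (r₁ + r₂)/2 = 1.9413×10^5 km.
On the circular orbit at r = 3.479×10^5 km, v_c = √(μ/r) = 2.9156 km/s.
Vis-viva on the transfer ellipse at r = 3.479×10^5 km gives v_t = √[μ(2/r − 1/a_t)] = 1.3294 km/s.
Δv₁ = |v_t − v_c| = |1.3294 − 2.9156| = 1.586 km/s.

Δv₁ = 1.586 km/s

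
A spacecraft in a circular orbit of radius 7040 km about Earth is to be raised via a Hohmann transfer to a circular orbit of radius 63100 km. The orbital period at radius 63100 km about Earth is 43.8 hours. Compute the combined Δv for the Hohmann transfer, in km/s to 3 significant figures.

Δv = 3.96 km/s

From Kepler's third law T² = 4π²r³/μ at r = 63100 km, T = 43.8 hours = 43.8 × 3600 s = 1.5768×10^5 s: μ = 4π²r³/T² = 3.98928×10^5 km³/s².
The Hohmann ellipse has a_t = (r₁ + r₂)/2 = 35070 km.
At r₁ the circular-orbit speed is v₁ = √(μ/r₁) = 7.52768 km/s.
On the transfer ellipse at r₁, v² = μ(2/r − 1/a) gives v_p = √[μ(2/r₁ − 1/a_t)] = 10.0974 km/s.
First burn Δv₁ = |v_p − v₁| = 2.570 km/s.
Circular speed at r₂: v₂ = √(μ/r₂) = 2.5144 km/s.
Transfer-orbit speed at r₂: v_a = √[μ(2/r₂ − 1/a_t)] = 1.1266 km/s.
Second burn Δv₂ = |v₂ − v_a| = 1.388 km/s.
Δv = Δv₁ + Δv₂ = 2.570 + 1.388 = 3.958 km/s.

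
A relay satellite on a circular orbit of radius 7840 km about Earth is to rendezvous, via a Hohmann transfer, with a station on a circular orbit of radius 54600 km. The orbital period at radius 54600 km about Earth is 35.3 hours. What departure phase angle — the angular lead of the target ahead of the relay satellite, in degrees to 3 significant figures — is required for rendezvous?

φ = 102°

From Kepler's third law T² = 4π²r³/μ at r = 54600 km, T = 35.3 hours = 35.3 × 3600 s = 1.2708×10^5 s: μ = 4π²r³/T² = 3.97909×10^5 km³/s².
Transfer-ellipse semi-major axis a_t = (r₁ + r₂)/2 = (7840 + 54600)/2 = 31220 km.
The half-period of the transfer ellipse is t = π√(a_t³/μ) = 27473 s.
Target angular speed ω₂ = √(μ/r₂³) = 4.9443×10^-5 rad/s.
Angle swept by the target during transfer: ω₂·t = 1.35835 rad = 77.83°.
Arrival is 180° from departure on the ellipse, so φ = 180° − 77.83° = 102°.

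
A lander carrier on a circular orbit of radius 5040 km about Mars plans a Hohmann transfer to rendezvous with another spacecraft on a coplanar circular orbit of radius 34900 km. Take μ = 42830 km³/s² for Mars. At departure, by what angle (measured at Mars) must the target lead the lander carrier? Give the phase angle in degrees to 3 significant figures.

The Hohmann ellipse has a_t = (r₁ + r₂)/2 = 19970 km.
The half-period of the transfer ellipse is t = π√(a_t³/μ) = 42839 s.
Target angular speed ω₂ = √(μ/r₂³) = 3.1742×10^-5 rad/s.
Angle swept by the target during transfer: ω₂·t = 1.3598 rad = 77.91°.
The lander carrier traverses 180° on the transfer ellipse, so the target must lead by 180° − 77.91° = 102°.

φ = 102°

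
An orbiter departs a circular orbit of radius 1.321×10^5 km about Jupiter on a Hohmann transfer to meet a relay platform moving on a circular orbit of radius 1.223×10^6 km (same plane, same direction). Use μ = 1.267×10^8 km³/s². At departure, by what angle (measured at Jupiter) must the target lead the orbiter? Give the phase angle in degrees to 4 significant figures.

φ = 105.8°

The Hohmann ellipse has a_t = (r₁ + r₂)/2 = 6.7755×10^5 km.
The half-period of the transfer ellipse is t = π√(a_t³/μ) = 1.556588×10^5 s.
Target angular speed ω₂ = √(μ/r₂³) = 8.322401×10^-6 rad/s.
Angle swept by the target during transfer: ω₂·t = 1.29545 rad = 74.22°.
The orbiter traverses 180° on the transfer ellipse, so the target must lead by 180° − 74.22° = 105.8°.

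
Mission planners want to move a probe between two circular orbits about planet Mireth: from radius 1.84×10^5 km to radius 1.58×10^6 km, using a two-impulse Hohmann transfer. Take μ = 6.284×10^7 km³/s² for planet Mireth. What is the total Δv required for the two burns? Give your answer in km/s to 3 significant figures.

Δv = 9.68 km/s

The Hohmann ellipse has a_t = (r₁ + r₂)/2 = 8.820×10^5 km.
Circular speed at r₁: v₁ = √(μ/r₁) = √(6.284×10^7/1.840×10^5) = 18.4803 km/s.
On the transfer ellipse at r₁, v² = μ(2/r − 1/a) gives v_p = √[μ(2/r₁ − 1/a_t)] = 24.7345 km/s.
First burn Δv₁ = |v_p − v₁| = 6.254 km/s.
Circular speed at r₂: v₂ = √(μ/r₂) = 6.3065 km/s.
Transfer-orbit speed at r₂: v_a = √[μ(2/r₂ − 1/a_t)] = 2.8805 km/s.
Second burn Δv₂ = |v₂ − v_a| = 3.426 km/s.
Total Δv = Δv₁ + Δv₂ = 9.680 km/s.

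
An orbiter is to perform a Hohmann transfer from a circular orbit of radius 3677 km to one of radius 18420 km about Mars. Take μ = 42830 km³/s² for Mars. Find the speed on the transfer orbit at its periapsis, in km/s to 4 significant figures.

v = 4.407 km/s

Semi-major axis of the transfer orbit: a_t = (3677 + 18420)/2 = 11048.5 km.
The periapsis of the transfer ellipse is at r = 3677 km.
Vis-viva: v = √[μ(2/r − 1/a_t)] = √[42830 × (2/3677 − 1/11048.5)] = 4.407 km/s.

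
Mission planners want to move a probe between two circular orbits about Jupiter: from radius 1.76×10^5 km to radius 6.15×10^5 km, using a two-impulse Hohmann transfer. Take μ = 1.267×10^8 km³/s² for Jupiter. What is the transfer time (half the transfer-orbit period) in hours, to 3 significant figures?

t = 19.3 hours

Transfer-ellipse semi-major axis a_t = (r₁ + r₂)/2 = (1.760×10^5 + 6.150×10^5)/2 = 3.955×10^5 km.
By Kepler's third law the transfer-orbit period is T = 2π√(a_t³/μ), so t = T/2 = 69420 s.
Converting: 69420 s ÷ 3600 s/hour = 19.3 hours.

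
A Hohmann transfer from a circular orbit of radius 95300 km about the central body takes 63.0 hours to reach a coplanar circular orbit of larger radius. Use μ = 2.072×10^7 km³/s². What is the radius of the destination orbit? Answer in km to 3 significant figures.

Transfer time t = 63.0 hours = 2.268×10^5 s, and t = π√(a_t³/μ).
So a_t = (μ t²/π²)^(1/3) = (2.072×10^7 × (2.268×10^5)² / π²)^(1/3) = 4.7620×10^5 km.
Since a_t = (r₁ + r₂)/2, r₂ = 2a_t − r₁ = 2×4.7620×10^5 − 95300 = 8.571×10^5 km.

r₂ = 8.57×10^5 km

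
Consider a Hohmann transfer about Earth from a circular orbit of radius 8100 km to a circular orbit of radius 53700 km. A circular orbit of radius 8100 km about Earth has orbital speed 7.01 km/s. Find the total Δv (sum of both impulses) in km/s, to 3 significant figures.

Δv = 3.56 km/s

From the circular-orbit relation v² = μ/r at r = 8100 km: μ = v²r = (7.01)² × 8100 = 3.98035×10^5 km³/s².
The Hohmann ellipse has a_t = (r₁ + r₂)/2 = 30900 km.
At r₁ the circular-orbit speed is v₁ = √(μ/r₁) = 7.010 km/s.
On the transfer ellipse at r₁, vis-viva equation gives v_p = √[μ(2/r₁ − 1/a_t)] = 9.241 km/s.
First burn Δv₁ = |v_p − v₁| = 2.231 km/s.
Circular speed at r₂: v₂ = √(μ/r₂) = 2.723 km/s.
Transfer-orbit speed at r₂: v_a = √[μ(2/r₂ − 1/a_t)] = 1.394 km/s.
Second burn Δv₂ = |v₂ − v_a| = 1.329 km/s.
Total Δv = Δv₁ + Δv₂ = 3.560 km/s.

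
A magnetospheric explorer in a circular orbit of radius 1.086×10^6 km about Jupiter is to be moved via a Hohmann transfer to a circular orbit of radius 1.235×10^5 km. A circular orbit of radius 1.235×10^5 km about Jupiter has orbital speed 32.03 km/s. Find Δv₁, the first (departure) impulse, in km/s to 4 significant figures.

From the circular-orbit relation v² = μ/r at r = 1.235×10^5 km: μ = v²r = (32.03)² × 1.235×10^5 = 1.26701×10^8 km³/s².
The Hohmann ellipse has a_t = (r₁ + r₂)/2 = 6.0475×10^5 km.
Circular speed at r = 1.086×10^6 km: v_c = √(μ/r) = 10.801 km/s.
Transfer-orbit speed at the same r (vis-viva, a = a_t): v_t = √[μ(2/r − 1/a_t)] = 4.8811 km/s.
Δv₁ = |v_t − v_c| = |4.8811 − 10.801| = 5.920 km/s.

Δv₁ = 5.920 km/s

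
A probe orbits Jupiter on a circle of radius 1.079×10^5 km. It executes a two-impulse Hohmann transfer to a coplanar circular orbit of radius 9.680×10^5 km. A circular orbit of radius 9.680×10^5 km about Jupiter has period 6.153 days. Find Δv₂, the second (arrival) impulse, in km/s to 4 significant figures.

Δv₂ = 6.317 km/s

From Kepler's third law T² = 4π²r³/μ at r = 9.680×10^5 km, T = 6.153 days = 6.153 × 86400 s = 5.316192×10^5 s: μ = 4π²r³/T² = 1.26702×10^8 km³/s².
Transfer-ellipse semi-major axis a_t = (r₁ + r₂)/2 = (1.079×10^5 + 9.680×10^5)/2 = 5.3795×10^5 km.
On the circular orbit at r = 9.680×10^5 km, v_c = √(μ/r) = 11.441 km/s.
Vis-viva on the transfer ellipse at r = 9.680×10^5 km gives v_t = √[μ(2/r − 1/a_t)] = 5.1238 km/s.
Δv₂ = |v_t − v_c| = |5.1238 − 11.441| = 6.317 km/s.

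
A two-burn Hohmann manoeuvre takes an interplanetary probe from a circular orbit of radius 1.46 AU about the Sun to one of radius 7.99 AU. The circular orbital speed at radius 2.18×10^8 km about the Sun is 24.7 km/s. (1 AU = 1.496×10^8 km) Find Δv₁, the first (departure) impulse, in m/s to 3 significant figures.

Δv₁ = 7410 m/s

From the circular-orbit relation v² = μ/r at r = 2.18×10^8 km: μ = v²r = (24.7)² × 2.18×10^8 = 1.33000×10^11 km³/s².
In km: r₁ = 1.46 × 1.496×10^8 = 2.18416×10^8 km; r₂ = 7.99 × 1.496×10^8 = 1.195304×10^9 km.
Transfer-ellipse semi-major axis a_t = (r₁ + r₂)/2 = (2.18416×10^8 + 1.195304×10^9)/2 = 7.0686×10^8 km.
Circular speed at r = 2.18416×10^8 km: v_c = √(μ/r) = 24.6765 km/s.
Transfer-orbit speed at the same r (vis-viva, a = a_t): v_t = √[μ(2/r − 1/a_t)] = 32.0889 km/s.
Δv₁ = |v_t − v_c| = |32.0889 − 24.6765| = 7.412 km/s.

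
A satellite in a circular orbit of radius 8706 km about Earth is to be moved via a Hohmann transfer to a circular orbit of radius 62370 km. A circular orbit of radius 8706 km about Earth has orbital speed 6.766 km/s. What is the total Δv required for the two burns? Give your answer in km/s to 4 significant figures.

Δv = 3.474 km/s

From the circular-orbit relation v² = μ/r at r = 8706 km: μ = v²r = (6.766)² × 8706 = 3.98550×10^5 km³/s².
The Hohmann ellipse has a_t = (r₁ + r₂)/2 = 35538 km.
Circular speed at r₁: v₁ = √(μ/r₁) = √(3.98550×10^5/8706) = 6.766 km/s.
On the transfer ellipse at r₁, v² = μ(2/r − 1/a) gives v_p = √[μ(2/r₁ − 1/a_t)] = 8.963 km/s.
First burn Δv₁ = |v_p − v₁| = 2.197 km/s.
Circular speed at r₂: v₂ = √(μ/r₂) = 2.528 km/s.
Transfer-orbit speed at r₂: v_a = √[μ(2/r₂ − 1/a_t)] = 1.251 km/s.
Second burn Δv₂ = |v₂ − v_a| = 1.277 km/s.
Total Δv = Δv₁ + Δv₂ = 3.474 km/s.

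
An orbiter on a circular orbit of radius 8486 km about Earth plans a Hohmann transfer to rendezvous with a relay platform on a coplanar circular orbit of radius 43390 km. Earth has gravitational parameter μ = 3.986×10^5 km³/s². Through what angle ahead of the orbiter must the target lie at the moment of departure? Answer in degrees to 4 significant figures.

φ = 96.81°

The Hohmann ellipse has a_t = (r₁ + r₂)/2 = 25938 km.
The half-period of the transfer ellipse is t = π√(a_t³/μ) = 20790 s.
Target angular speed ω₂ = √(μ/r₂³) = 6.985×10^-5 rad/s.
Angle swept by the target during transfer: ω₂·t = 1.452 rad = 83.19°.
Arrival is 180° from departure on the ellipse, so φ = 180° − 83.19° = 96.81°.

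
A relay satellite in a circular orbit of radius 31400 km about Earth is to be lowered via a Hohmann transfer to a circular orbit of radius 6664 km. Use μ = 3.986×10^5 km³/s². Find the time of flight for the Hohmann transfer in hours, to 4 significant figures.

t = 3.629 hours

Transfer-ellipse semi-major axis a_t = (r₁ + r₂)/2 = (31400 + 6664)/2 = 19032 km.
By Kepler's third law the transfer-orbit period is T = 2π√(a_t³/μ), so t = T/2 = 13065 s.
Converting: 13065 s ÷ 3600 s/hour = 3.629 hours.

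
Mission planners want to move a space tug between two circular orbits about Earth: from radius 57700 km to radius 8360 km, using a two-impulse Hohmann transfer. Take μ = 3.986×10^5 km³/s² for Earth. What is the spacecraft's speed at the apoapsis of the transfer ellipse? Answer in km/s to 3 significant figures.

v = 1.32 km/s

Semi-major axis of the transfer orbit: a_t = (57700 + 8360)/2 = 33030 km.
At apoapsis, r = 57700 km.
Vis-viva: v = √[μ(2/r − 1/a_t)] = √[3.986×10^5 × (2/57700 − 1/33030)] = 1.322 km/s.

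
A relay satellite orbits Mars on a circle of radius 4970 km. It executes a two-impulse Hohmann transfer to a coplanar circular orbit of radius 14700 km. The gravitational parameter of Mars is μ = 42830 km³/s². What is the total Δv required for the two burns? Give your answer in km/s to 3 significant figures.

Semi-major axis of the transfer orbit: a_t = (4970 + 14700)/2 = 9835 km.
Circular speed at r₁: v₁ = √(μ/r₁) = √(42830/4970) = 2.93559 km/s.
On the transfer ellipse at r₁, vis-viva equation gives v_p = √[μ(2/r₁ − 1/a_t)] = 3.58895 km/s.
First burn Δv₁ = |v_p − v₁| = 0.6534 km/s.
At r₂, v₂ = √(μ/r₂) = 1.7069 km/s.
Transfer-orbit speed at r₂: v_a = √[μ(2/r₂ − 1/a_t)] = 1.2134 km/s.
Second burn Δv₂ = |v₂ − v_a| = 0.4935 km/s.
Total Δv = Δv₁ + Δv₂ = 1.147 km/s.

Δv = 1.15 km/s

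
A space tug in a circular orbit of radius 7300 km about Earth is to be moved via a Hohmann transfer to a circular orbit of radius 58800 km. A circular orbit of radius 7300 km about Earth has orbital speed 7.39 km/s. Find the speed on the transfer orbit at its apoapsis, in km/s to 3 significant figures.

From the circular-orbit relation v² = μ/r at r = 7300 km: μ = v²r = (7.39)² × 7300 = 3.98668×10^5 km³/s².
Semi-major axis of the transfer orbit: a_t = (7300 + 58800)/2 = 33050 km.
At apoapsis, r = 58800 km.
Applying v² = μ(2/r − 1/a_t): v = 1.224 km/s.

v = 1.22 km/s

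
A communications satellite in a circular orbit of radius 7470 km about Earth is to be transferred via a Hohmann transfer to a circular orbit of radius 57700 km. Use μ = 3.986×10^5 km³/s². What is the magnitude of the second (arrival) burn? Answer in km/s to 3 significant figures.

Semi-major axis of the transfer orbit: a_t = (7470 + 57700)/2 = 32585 km.
On the circular orbit at r = 57700 km, v_c = √(μ/r) = 2.628 km/s.
Vis-viva on the transfer ellipse at r = 57700 km gives v_t = √[μ(2/r − 1/a_t)] = 1.258 km/s.
Δv₂ = |v_t − v_c| = |1.258 − 2.628| = 1.370 km/s.

Δv₂ = 1.37 km/s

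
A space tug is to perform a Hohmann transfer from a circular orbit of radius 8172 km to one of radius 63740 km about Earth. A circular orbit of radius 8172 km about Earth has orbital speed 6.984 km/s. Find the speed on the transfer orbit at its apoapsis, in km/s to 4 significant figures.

v = 1.192 km/s

From the circular-orbit relation v² = μ/r at r = 8172 km: μ = v²r = (6.984)² × 8172 = 3.98600×10^5 km³/s².
Semi-major axis of the transfer orbit: a_t = (8172 + 63740)/2 = 35956 km.
The apoapsis of the transfer ellipse is at r = 63740 km.
Applying v² = μ(2/r − 1/a_t): v = 1.192 km/s.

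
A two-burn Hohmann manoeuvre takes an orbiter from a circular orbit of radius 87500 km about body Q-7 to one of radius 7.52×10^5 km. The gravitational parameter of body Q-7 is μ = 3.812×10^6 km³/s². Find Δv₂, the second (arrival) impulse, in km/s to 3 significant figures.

Δv₂ = 1.22 km/s

Transfer-ellipse semi-major axis a_t = (r₁ + r₂)/2 = (87500 + 7.520×10^5)/2 = 4.1975×10^5 km.
Circular speed at r = 7.520×10^5 km: v_c = √(μ/r) = 2.25148 km/s.
Transfer-orbit speed at the same r (vis-viva, a = a_t): v_t = √[μ(2/r − 1/a_t)] = 1.02796 km/s.
Δv₂ = |v_t − v_c| = |1.02796 − 2.25148| = 1.224 km/s.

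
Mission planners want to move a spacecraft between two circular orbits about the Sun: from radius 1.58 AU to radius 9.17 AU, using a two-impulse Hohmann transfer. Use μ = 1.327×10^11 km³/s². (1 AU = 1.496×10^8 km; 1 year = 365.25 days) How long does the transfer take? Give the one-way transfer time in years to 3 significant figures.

t = 6.23 years

In km: r₁ = 1.58 × 1.496×10^8 = 2.36368×10^8 km; r₂ = 9.17 × 1.496×10^8 = 1.371832×10^9 km.
Semi-major axis of the transfer orbit: a_t = (2.36368×10^8 + 1.371832×10^9)/2 = 8.041×10^8 km.
Transfer time t = π√(a_t³/μ) = π√((8.041×10^8)³ / 1.327×10^11) = 1.966×10^8 s.
Converting: 1.966×10^8 s ÷ 3.15576×10^7 s/year (365.25 × 86400) = 6.23 years.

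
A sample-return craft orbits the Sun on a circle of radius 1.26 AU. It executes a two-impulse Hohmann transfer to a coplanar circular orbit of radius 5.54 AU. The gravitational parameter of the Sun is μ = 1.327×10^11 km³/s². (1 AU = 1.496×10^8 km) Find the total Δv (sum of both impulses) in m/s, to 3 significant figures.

Δv = 12300 m/s

In km: r₁ = 1.26 × 1.496×10^8 = 1.88496×10^8 km; r₂ = 5.54 × 1.496×10^8 = 8.28784×10^8 km.
The Hohmann ellipse has a_t = (r₁ + r₂)/2 = 5.0864×10^8 km.
At r₁ the circular-orbit speed is v₁ = √(μ/r₁) = 26.533 km/s.
On the transfer ellipse at r₁, v² = μ(2/r − 1/a) gives v_p = √[μ(2/r₁ − 1/a_t)] = 33.869 km/s.
First burn Δv₁ = |v_p − v₁| = 7.336 km/s.
At r₂, v₂ = √(μ/r₂) = 12.654 km/s.
Transfer-orbit speed at r₂: v_a = √[μ(2/r₂ − 1/a_t)] = 7.7030 km/s.
Second burn Δv₂ = |v₂ − v_a| = 4.951 km/s.
Δv = Δv₁ + Δv₂ = 7.336 + 4.951 = 12.29 km/s.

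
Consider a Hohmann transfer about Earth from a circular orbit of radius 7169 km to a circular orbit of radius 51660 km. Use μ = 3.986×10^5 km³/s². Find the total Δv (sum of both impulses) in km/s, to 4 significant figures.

Δv = 3.832 km/s

The Hohmann ellipse has a_t = (r₁ + r₂)/2 = 29414.5 km.
At r₁ the circular-orbit speed is v₁ = √(μ/r₁) = 7.4566 km/s.
Transfer-orbit speed at r₁ (vis-viva): v_p = √[μ(2/r₁ − 1/a_t)] = 9.8818 km/s.
First burn Δv₁ = |v_p − v₁| = 2.4252 km/s.
Circular speed at r₂: v₂ = √(μ/r₂) = 2.7777 km/s.
Transfer-orbit speed at r₂: v_a = √[μ(2/r₂ − 1/a_t)] = 1.3713 km/s.
Second burn Δv₂ = |v₂ − v_a| = 1.4064 km/s.
Δv = Δv₁ + Δv₂ = 2.4252 + 1.4064 = 3.832 km/s.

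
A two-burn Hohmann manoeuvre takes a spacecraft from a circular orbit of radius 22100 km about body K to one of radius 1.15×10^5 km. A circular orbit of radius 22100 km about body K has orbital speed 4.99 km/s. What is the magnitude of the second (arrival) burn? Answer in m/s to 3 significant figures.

From the circular-orbit relation v² = μ/r at r = 22100 km: μ = v²r = (4.99)² × 22100 = 5.50292×10^5 km³/s².
Transfer-ellipse semi-major axis a_t = (r₁ + r₂)/2 = (22100 + 1.150×10^5)/2 = 68550 km.
Circular speed at r = 1.150×10^5 km: v_c = √(μ/r) = 2.1875 km/s.
Vis-viva on the transfer ellipse at r = 1.150×10^5 km gives v_t = √[μ(2/r − 1/a_t)] = 1.2421 km/s.
Δv₂ = |v_t − v_c| = |1.2421 − 2.1875| = 0.9454 km/s.

Δv₂ = 945 m/s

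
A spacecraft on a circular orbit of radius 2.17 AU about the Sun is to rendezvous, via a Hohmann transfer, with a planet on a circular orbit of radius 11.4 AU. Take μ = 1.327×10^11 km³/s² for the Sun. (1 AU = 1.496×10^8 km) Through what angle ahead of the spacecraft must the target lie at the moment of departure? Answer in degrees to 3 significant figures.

φ = 97.4°

In km: r₁ = 2.17 × 1.496×10^8 = 3.24632×10^8 km; r₂ = 11.4 × 1.496×10^8 = 1.70544×10^9 km.
Semi-major axis of the transfer orbit: a_t = (3.24632×10^8 + 1.70544×10^9)/2 = 1.015036×10^9 km.
Transfer time t = π√(a_t³/μ) = 2.789×10^8 s.
The target's mean motion on its circular orbit is ω₂ = √(μ/r₂³) = 5.172×10^-9 rad/s.
Angle swept by the target during transfer: ω₂·t = 1.4425 rad = 82.649°.
The spacecraft traverses 180° on the transfer ellipse, so the target must lead by 180° − 82.649° = 97.4°.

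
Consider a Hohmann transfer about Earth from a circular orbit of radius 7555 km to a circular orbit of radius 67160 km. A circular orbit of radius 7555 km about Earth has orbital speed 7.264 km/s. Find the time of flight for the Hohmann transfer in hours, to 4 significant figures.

t = 9.980 hours

From the circular-orbit relation v² = μ/r at r = 7555 km: μ = v²r = (7.264)² × 7555 = 3.98645×10^5 km³/s².
Transfer-ellipse semi-major axis a_t = (r₁ + r₂)/2 = (7555 + 67160)/2 = 37357.5 km.
Half the transfer-orbit period gives t = π√(a_t³/μ) = 35927 s.
Converting: 35927 s ÷ 3600 s/hour = 9.980 hours.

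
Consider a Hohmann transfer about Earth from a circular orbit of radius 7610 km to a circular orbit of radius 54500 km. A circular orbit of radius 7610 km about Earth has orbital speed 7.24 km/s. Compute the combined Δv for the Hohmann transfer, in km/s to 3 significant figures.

From the circular-orbit relation v² = μ/r at r = 7610 km: μ = v²r = (7.24)² × 7610 = 3.98898×10^5 km³/s².
Transfer-ellipse semi-major axis a_t = (r₁ + r₂)/2 = (7610 + 54500)/2 = 31055 km.
At r₁ the circular-orbit speed is v₁ = √(μ/r₁) = 7.240 km/s.
On the transfer ellipse at r₁, vis-viva equation gives v_p = √[μ(2/r₁ − 1/a_t)] = 9.591 km/s.
First burn Δv₁ = |v_p − v₁| = 2.351 km/s.
Circular speed at r₂: v₂ = √(μ/r₂) = 2.705 km/s.
Transfer-orbit speed at r₂: v_a = √[μ(2/r₂ − 1/a_t)] = 1.339 km/s.
Second burn Δv₂ = |v₂ − v_a| = 1.366 km/s.
Δv = Δv₁ + Δv₂ = 2.351 + 1.366 = 3.717 km/s.

Δv = 3.72 km/s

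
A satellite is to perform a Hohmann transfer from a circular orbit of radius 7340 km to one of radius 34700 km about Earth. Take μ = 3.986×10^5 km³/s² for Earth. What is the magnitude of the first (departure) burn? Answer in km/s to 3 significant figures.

Semi-major axis of the transfer orbit: a_t = (7340 + 34700)/2 = 21020 km.
Circular speed at r = 7340 km: v_c = √(μ/r) = 7.369 km/s.
Transfer-orbit speed at the same r (vis-viva, a = a_t): v_t = √[μ(2/r − 1/a_t)] = 9.468 km/s.
Δv₁ = |v_t − v_c| = |9.468 − 7.369| = 2.099 km/s.

Δv₁ = 2.10 km/s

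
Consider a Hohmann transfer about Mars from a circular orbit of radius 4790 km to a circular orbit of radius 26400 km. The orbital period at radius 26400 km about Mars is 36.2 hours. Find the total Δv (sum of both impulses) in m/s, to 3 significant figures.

Δv = 1470 m/s

From Kepler's third law T² = 4π²r³/μ at r = 26400 km, T = 36.2 hours = 36.2 × 3600 s = 1.3032×10^5 s: μ = 4π²r³/T² = 42771.0 km³/s².
Transfer-ellipse semi-major axis a_t = (r₁ + r₂)/2 = (4790 + 26400)/2 = 15595 km.
At r₁ the circular-orbit speed is v₁ = √(μ/r₁) = 2.9882 km/s.
Transfer-orbit speed at r₁ (vis-viva equation): v_p = √[μ(2/r₁ − 1/a_t)] = 3.8879 km/s.
First burn Δv₁ = |v_p − v₁| = 0.8997 km/s.
Circular speed at r₂: v₂ = √(μ/r₂) = 1.2728 km/s.
Transfer-orbit speed at r₂: v_a = √[μ(2/r₂ − 1/a_t)] = 0.70542 km/s.
Second burn Δv₂ = |v₂ − v_a| = 0.5674 km/s.
Δv = Δv₁ + Δv₂ = 0.8997 + 0.5674 = 1.467 km/s.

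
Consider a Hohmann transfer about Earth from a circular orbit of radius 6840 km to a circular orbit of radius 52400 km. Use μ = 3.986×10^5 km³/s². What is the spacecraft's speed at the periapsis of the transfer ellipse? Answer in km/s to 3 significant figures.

Semi-major axis of the transfer orbit: a_t = (6840 + 52400)/2 = 29620 km.
At periapsis, r = 6840 km.
Vis-viva: v = √[μ(2/r − 1/a_t)] = √[3.986×10^5 × (2/6840 − 1/29620)] = 10.15 km/s.

v = 10.2 km/s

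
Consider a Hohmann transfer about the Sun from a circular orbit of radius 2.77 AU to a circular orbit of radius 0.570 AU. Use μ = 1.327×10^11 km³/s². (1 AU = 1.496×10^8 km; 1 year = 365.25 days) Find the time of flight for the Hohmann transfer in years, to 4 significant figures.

In km: r₁ = 2.77 × 1.496×10^8 = 4.14392×10^8 km; r₂ = 0.570 × 1.496×10^8 = 8.5272×10^7 km.
The Hohmann ellipse has a_t = (r₁ + r₂)/2 = 2.49832×10^8 km.
Half the transfer-orbit period gives t = π√(a_t³/μ) = 3.406×10^7 s.
Converting: 3.406×10^7 s ÷ 3.15576×10^7 s/year (365.25 × 86400) = 1.079 years.

t = 1.079 years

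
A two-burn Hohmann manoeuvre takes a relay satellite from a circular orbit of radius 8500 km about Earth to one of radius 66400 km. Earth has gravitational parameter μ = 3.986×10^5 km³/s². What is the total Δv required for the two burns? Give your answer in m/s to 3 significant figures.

The Hohmann ellipse has a_t = (r₁ + r₂)/2 = 37450 km.
Circular speed at r₁: v₁ = √(μ/r₁) = √(3.986×10^5/8500) = 6.848 km/s.
Transfer-orbit speed at r₁ (v² = μ(2/r − 1/a)): v_p = √[μ(2/r₁ − 1/a_t)] = 9.118 km/s.
First burn Δv₁ = |v_p − v₁| = 2.270 km/s.
At r₂, v₂ = √(μ/r₂) = 2.450 km/s.
Transfer-orbit speed at r₂: v_a = √[μ(2/r₂ − 1/a_t)] = 1.167 km/s.
Second burn Δv₂ = |v₂ − v_a| = 1.283 km/s.
Total Δv = Δv₁ + Δv₂ = 3.553 km/s.

Δv = 3550 m/s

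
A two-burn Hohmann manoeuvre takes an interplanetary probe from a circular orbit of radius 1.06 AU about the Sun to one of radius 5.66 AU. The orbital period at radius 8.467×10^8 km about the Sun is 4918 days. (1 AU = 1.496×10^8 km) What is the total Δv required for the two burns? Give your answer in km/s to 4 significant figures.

Δv = 14.11 km/s

From Kepler's third law T² = 4π²r³/μ at r = 8.467×10^8 km, T = 4918 days = 4918 × 86400 s = 4.249152×10^8 s: μ = 4π²r³/T² = 1.32722×10^11 km³/s².
In km: r₁ = 1.06 × 1.496×10^8 = 1.58576×10^8 km; r₂ = 5.66 × 1.496×10^8 = 8.46736×10^8 km.
Transfer-ellipse semi-major axis a_t = (r₁ + r₂)/2 = (1.58576×10^8 + 8.46736×10^8)/2 = 5.02656×10^8 km.
At r₁ the circular-orbit speed is v₁ = √(μ/r₁) = 28.930 km/s.
On the transfer ellipse at r₁, vis-viva equation gives v_p = √[μ(2/r₁ − 1/a_t)] = 37.548 km/s.
First burn Δv₁ = |v_p − v₁| = 8.618 km/s.
Circular speed at r₂: v₂ = √(μ/r₂) = 12.52 km/s.
Transfer-orbit speed at r₂: v_a = √[μ(2/r₂ − 1/a_t)] = 7.032 km/s.
Second burn Δv₂ = |v₂ − v_a| = 5.488 km/s.
Total Δv = Δv₁ + Δv₂ = 14.11 km/s.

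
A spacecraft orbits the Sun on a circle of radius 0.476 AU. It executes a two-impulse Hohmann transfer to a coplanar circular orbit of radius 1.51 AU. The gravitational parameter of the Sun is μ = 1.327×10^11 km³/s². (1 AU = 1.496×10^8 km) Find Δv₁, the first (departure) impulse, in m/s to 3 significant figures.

In km: r₁ = 0.476 × 1.496×10^8 = 7.12096×10^7 km; r₂ = 1.51 × 1.496×10^8 = 2.25896×10^8 km.
The Hohmann ellipse has a_t = (r₁ + r₂)/2 = 1.485528×10^8 km.
On the circular orbit at r = 7.12096×10^7 km, v_c = √(μ/r) = 43.17 km/s.
Vis-viva on the transfer ellipse at r = 7.12096×10^7 km gives v_t = √[μ(2/r − 1/a_t)] = 53.23 km/s.
Δv₁ = |v_t − v_c| = |53.23 − 43.17| = 10.06 km/s.

Δv₁ = 10100 m/s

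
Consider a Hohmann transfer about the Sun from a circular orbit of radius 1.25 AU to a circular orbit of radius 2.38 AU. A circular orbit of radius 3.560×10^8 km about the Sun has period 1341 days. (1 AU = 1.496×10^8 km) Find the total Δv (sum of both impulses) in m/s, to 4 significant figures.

Δv = 7150 m/s

From Kepler's third law T² = 4π²r³/μ at r = 3.560×10^8 km, T = 1341 days = 1341 × 86400 s = 1.158624×10^8 s: μ = 4π²r³/T² = 1.32686×10^11 km³/s².
In km: r₁ = 1.25 × 1.496×10^8 = 1.870×10^8 km; r₂ = 2.38 × 1.496×10^8 = 3.56048×10^8 km.
Semi-major axis of the transfer orbit: a_t = (1.870×10^8 + 3.56048×10^8)/2 = 2.71524×10^8 km.
At r₁ the circular-orbit speed is v₁ = √(μ/r₁) = 26.637 km/s.
Transfer-orbit speed at r₁ (vis-viva equation): v_p = √[μ(2/r₁ − 1/a_t)] = 30.503 km/s.
First burn Δv₁ = |v_p − v₁| = 3.866 km/s.
At r₂, v₂ = √(μ/r₂) = 19.304 km/s.
Transfer-orbit speed at r₂: v_a = √[μ(2/r₂ − 1/a_t)] = 16.020 km/s.
Second burn Δv₂ = |v₂ − v_a| = 3.284 km/s.
Δv = Δv₁ + Δv₂ = 3.866 + 3.284 = 7.150 km/s.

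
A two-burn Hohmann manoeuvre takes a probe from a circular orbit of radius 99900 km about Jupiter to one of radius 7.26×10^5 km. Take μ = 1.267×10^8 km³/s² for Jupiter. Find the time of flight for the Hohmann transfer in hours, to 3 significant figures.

The Hohmann ellipse has a_t = (r₁ + r₂)/2 = 4.1295×10^5 km.
Transfer time t = π√(a_t³/μ) = π√((4.1295×10^5)³ / 1.267×10^8) = 74060 s.
Converting: 74060 s ÷ 3600 s/hour = 20.6 hours.

t = 20.6 hours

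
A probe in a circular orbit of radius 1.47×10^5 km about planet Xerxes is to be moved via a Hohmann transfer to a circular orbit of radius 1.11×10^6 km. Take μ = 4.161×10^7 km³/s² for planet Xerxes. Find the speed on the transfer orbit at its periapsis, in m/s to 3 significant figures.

v = 22400 m/s

Transfer-ellipse semi-major axis a_t = (r₁ + r₂)/2 = (1.470×10^5 + 1.110×10^6)/2 = 6.285×10^5 km.
The periapsis of the transfer ellipse is at r = 1.470×10^5 km.
From the vis-viva equation, v = √[μ(2/r − 1/a_t)] = 22.36 km/s.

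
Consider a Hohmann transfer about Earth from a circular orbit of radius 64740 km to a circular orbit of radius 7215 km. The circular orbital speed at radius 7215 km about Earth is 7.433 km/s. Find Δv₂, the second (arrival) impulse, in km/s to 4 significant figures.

From the circular-orbit relation v² = μ/r at r = 7215 km: μ = v²r = (7.433)² × 7215 = 3.98625×10^5 km³/s².
The Hohmann ellipse has a_t = (r₁ + r₂)/2 = 35977.5 km.
Circular speed at r = 7215 km: v_c = √(μ/r) = 7.433 km/s.
Vis-viva on the transfer ellipse at r = 7215 km gives v_t = √[μ(2/r − 1/a_t)] = 9.971 km/s.
Δv₂ = |v_t − v_c| = |9.971 − 7.433| = 2.538 km/s.

Δv₂ = 2.538 km/s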